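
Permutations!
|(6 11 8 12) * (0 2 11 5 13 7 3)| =10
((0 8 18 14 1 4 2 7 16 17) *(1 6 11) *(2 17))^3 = (0 14 1)(4 8 6)(11 17 18)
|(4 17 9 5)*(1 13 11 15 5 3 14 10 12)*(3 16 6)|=|(1 13 11 15 5 4 17 9 16 6 3 14 10 12)|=14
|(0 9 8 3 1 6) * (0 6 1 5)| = |(0 9 8 3 5)| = 5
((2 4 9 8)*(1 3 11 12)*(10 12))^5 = (12)(2 4 9 8)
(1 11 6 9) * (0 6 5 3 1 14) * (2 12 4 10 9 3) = (0 6 3 1 11 5 2 12 4 10 9 14) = [6, 11, 12, 1, 10, 2, 3, 7, 8, 14, 9, 5, 4, 13, 0]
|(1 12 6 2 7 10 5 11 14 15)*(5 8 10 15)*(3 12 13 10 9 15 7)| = |(1 13 10 8 9 15)(2 3 12 6)(5 11 14)| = 12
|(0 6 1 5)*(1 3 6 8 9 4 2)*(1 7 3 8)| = |(0 1 5)(2 7 3 6 8 9 4)| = 21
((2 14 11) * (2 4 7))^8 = (2 4 14 7 11)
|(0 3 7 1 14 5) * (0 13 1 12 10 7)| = |(0 3)(1 14 5 13)(7 12 10)| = 12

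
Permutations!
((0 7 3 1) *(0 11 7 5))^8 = ((0 5)(1 11 7 3))^8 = (11)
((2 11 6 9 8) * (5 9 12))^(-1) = (2 8 9 5 12 6 11)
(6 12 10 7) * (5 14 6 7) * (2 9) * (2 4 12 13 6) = (2 9 4 12 10 5 14)(6 13) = [0, 1, 9, 3, 12, 14, 13, 7, 8, 4, 5, 11, 10, 6, 2]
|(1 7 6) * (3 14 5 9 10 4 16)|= 21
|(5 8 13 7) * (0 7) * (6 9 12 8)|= |(0 7 5 6 9 12 8 13)|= 8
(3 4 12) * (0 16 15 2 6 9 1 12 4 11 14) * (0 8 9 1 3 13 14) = (0 16 15 2 6 1 12 13 14 8 9 3 11) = [16, 12, 6, 11, 4, 5, 1, 7, 9, 3, 10, 0, 13, 14, 8, 2, 15]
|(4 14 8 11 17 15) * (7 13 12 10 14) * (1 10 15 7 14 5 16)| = |(1 10 5 16)(4 14 8 11 17 7 13 12 15)| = 36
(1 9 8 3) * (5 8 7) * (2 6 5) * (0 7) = (0 7 2 6 5 8 3 1 9) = [7, 9, 6, 1, 4, 8, 5, 2, 3, 0]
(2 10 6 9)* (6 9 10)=(2 6 10 9)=[0, 1, 6, 3, 4, 5, 10, 7, 8, 2, 9]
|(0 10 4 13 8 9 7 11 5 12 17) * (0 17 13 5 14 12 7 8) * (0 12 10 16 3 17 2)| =|(0 16 3 17 2)(4 5 7 11 14 10)(8 9)(12 13)| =30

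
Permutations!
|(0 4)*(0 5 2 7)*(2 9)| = 6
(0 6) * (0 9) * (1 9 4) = (0 6 4 1 9) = [6, 9, 2, 3, 1, 5, 4, 7, 8, 0]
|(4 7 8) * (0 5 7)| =5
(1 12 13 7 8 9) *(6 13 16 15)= (1 12 16 15 6 13 7 8 9)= [0, 12, 2, 3, 4, 5, 13, 8, 9, 1, 10, 11, 16, 7, 14, 6, 15]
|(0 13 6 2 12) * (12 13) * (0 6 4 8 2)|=|(0 12 6)(2 13 4 8)|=12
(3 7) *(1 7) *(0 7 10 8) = (0 7 3 1 10 8) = [7, 10, 2, 1, 4, 5, 6, 3, 0, 9, 8]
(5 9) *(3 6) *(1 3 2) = (1 3 6 2)(5 9) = [0, 3, 1, 6, 4, 9, 2, 7, 8, 5]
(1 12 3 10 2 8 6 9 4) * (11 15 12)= (1 11 15 12 3 10 2 8 6 9 4)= [0, 11, 8, 10, 1, 5, 9, 7, 6, 4, 2, 15, 3, 13, 14, 12]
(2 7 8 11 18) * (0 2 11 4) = (0 2 7 8 4)(11 18) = [2, 1, 7, 3, 0, 5, 6, 8, 4, 9, 10, 18, 12, 13, 14, 15, 16, 17, 11]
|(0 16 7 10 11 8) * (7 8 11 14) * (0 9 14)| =7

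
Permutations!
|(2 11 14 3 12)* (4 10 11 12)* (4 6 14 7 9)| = 30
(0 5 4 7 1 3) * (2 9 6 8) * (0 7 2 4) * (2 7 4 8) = (0 5)(1 3 4 7)(2 9 6) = [5, 3, 9, 4, 7, 0, 2, 1, 8, 6]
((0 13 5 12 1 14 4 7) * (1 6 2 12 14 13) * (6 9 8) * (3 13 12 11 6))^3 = (0 9 13 4 1 8 5 7 12 3 14)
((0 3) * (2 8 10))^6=((0 3)(2 8 10))^6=(10)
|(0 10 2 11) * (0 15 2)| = 6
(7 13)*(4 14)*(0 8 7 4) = (0 8 7 13 4 14) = [8, 1, 2, 3, 14, 5, 6, 13, 7, 9, 10, 11, 12, 4, 0]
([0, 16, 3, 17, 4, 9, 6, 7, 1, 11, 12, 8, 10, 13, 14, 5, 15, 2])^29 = (1 16 15 5 9 11 8)(2 17 3)(10 12)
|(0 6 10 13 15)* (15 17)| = 6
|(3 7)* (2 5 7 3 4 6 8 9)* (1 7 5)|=7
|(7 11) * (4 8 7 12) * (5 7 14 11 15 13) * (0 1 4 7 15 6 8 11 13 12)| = 8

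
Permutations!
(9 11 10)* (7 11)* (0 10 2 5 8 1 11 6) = (0 10 9 7 6)(1 11 2 5 8) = [10, 11, 5, 3, 4, 8, 0, 6, 1, 7, 9, 2]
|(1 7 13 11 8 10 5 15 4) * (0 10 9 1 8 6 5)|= |(0 10)(1 7 13 11 6 5 15 4 8 9)|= 10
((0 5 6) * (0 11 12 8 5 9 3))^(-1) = ((0 9 3)(5 6 11 12 8))^(-1) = (0 3 9)(5 8 12 11 6)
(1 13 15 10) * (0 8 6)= (0 8 6)(1 13 15 10)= [8, 13, 2, 3, 4, 5, 0, 7, 6, 9, 1, 11, 12, 15, 14, 10]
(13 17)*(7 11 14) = (7 11 14)(13 17) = [0, 1, 2, 3, 4, 5, 6, 11, 8, 9, 10, 14, 12, 17, 7, 15, 16, 13]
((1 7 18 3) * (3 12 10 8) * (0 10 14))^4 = ((0 10 8 3 1 7 18 12 14))^4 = (0 1 14 3 12 8 18 10 7)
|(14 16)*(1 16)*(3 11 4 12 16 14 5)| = |(1 14)(3 11 4 12 16 5)| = 6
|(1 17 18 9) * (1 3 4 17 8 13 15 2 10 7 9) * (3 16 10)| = |(1 8 13 15 2 3 4 17 18)(7 9 16 10)| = 36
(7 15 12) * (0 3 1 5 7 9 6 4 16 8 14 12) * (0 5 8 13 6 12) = (0 3 1 8 14)(4 16 13 6)(5 7 15)(9 12) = [3, 8, 2, 1, 16, 7, 4, 15, 14, 12, 10, 11, 9, 6, 0, 5, 13]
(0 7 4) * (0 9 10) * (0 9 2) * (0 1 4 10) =(0 7 10 9)(1 4 2) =[7, 4, 1, 3, 2, 5, 6, 10, 8, 0, 9]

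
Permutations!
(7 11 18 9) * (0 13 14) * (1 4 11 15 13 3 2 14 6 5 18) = (0 3 2 14)(1 4 11)(5 18 9 7 15 13 6) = [3, 4, 14, 2, 11, 18, 5, 15, 8, 7, 10, 1, 12, 6, 0, 13, 16, 17, 9]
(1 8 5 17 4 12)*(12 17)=(1 8 5 12)(4 17)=[0, 8, 2, 3, 17, 12, 6, 7, 5, 9, 10, 11, 1, 13, 14, 15, 16, 4]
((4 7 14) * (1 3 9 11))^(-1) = (1 11 9 3)(4 14 7)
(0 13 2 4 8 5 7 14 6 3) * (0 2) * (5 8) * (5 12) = (0 13)(2 4 12 5 7 14 6 3) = [13, 1, 4, 2, 12, 7, 3, 14, 8, 9, 10, 11, 5, 0, 6]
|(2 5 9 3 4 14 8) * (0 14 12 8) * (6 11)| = 14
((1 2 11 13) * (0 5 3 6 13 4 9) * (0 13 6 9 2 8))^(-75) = ((0 5 3 9 13 1 8)(2 11 4))^(-75) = (0 3 13 8 5 9 1)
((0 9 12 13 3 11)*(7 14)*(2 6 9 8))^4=((0 8 2 6 9 12 13 3 11)(7 14))^4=(14)(0 9 11 6 3 2 13 8 12)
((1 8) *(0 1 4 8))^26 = (8)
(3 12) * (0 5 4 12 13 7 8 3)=(0 5 4 12)(3 13 7 8)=[5, 1, 2, 13, 12, 4, 6, 8, 3, 9, 10, 11, 0, 7]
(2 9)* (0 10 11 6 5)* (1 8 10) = (0 1 8 10 11 6 5)(2 9) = [1, 8, 9, 3, 4, 0, 5, 7, 10, 2, 11, 6]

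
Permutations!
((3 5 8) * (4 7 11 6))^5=((3 5 8)(4 7 11 6))^5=(3 8 5)(4 7 11 6)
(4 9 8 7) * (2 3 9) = (2 3 9 8 7 4) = [0, 1, 3, 9, 2, 5, 6, 4, 7, 8]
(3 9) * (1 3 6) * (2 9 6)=(1 3 6)(2 9)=[0, 3, 9, 6, 4, 5, 1, 7, 8, 2]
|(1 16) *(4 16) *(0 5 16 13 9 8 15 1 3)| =|(0 5 16 3)(1 4 13 9 8 15)| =12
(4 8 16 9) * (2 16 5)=(2 16 9 4 8 5)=[0, 1, 16, 3, 8, 2, 6, 7, 5, 4, 10, 11, 12, 13, 14, 15, 9]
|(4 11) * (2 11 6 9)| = |(2 11 4 6 9)| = 5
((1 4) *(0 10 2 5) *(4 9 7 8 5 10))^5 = (0 8 9 4 5 7 1)(2 10)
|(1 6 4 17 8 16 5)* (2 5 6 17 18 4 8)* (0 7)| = |(0 7)(1 17 2 5)(4 18)(6 8 16)| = 12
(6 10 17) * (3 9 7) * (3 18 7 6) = [0, 1, 2, 9, 4, 5, 10, 18, 8, 6, 17, 11, 12, 13, 14, 15, 16, 3, 7] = (3 9 6 10 17)(7 18)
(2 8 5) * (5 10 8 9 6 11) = (2 9 6 11 5)(8 10) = [0, 1, 9, 3, 4, 2, 11, 7, 10, 6, 8, 5]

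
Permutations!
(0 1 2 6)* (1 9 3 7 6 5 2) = [9, 1, 5, 7, 4, 2, 0, 6, 8, 3] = (0 9 3 7 6)(2 5)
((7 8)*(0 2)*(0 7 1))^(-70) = (8)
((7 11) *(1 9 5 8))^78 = (11)(1 5)(8 9)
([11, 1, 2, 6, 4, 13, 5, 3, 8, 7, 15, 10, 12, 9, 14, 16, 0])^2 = [10, 1, 2, 5, 4, 9, 13, 6, 8, 3, 16, 15, 12, 7, 14, 0, 11]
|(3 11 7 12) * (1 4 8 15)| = 4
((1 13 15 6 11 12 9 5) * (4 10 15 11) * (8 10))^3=((1 13 11 12 9 5)(4 8 10 15 6))^3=(1 12)(4 15 8 6 10)(5 11)(9 13)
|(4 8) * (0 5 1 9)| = 4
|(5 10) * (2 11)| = 2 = |(2 11)(5 10)|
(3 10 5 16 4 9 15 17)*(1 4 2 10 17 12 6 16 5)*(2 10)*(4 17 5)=(1 17 3 5 4 9 15 12 6 16 10)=[0, 17, 2, 5, 9, 4, 16, 7, 8, 15, 1, 11, 6, 13, 14, 12, 10, 3]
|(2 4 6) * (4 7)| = |(2 7 4 6)| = 4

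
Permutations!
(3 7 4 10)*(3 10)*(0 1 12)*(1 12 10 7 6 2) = [12, 10, 1, 6, 3, 5, 2, 4, 8, 9, 7, 11, 0] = (0 12)(1 10 7 4 3 6 2)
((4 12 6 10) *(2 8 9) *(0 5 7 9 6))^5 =(0 8)(2 12)(4 9)(5 6)(7 10)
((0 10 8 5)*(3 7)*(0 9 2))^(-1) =(0 2 9 5 8 10)(3 7)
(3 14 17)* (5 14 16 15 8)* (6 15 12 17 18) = (3 16 12 17)(5 14 18 6 15 8) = [0, 1, 2, 16, 4, 14, 15, 7, 5, 9, 10, 11, 17, 13, 18, 8, 12, 3, 6]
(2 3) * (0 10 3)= (0 10 3 2)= [10, 1, 0, 2, 4, 5, 6, 7, 8, 9, 3]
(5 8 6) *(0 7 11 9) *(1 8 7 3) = (0 3 1 8 6 5 7 11 9) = [3, 8, 2, 1, 4, 7, 5, 11, 6, 0, 10, 9]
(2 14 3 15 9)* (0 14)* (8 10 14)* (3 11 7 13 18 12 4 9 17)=(0 8 10 14 11 7 13 18 12 4 9 2)(3 15 17)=[8, 1, 0, 15, 9, 5, 6, 13, 10, 2, 14, 7, 4, 18, 11, 17, 16, 3, 12]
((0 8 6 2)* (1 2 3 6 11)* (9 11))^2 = ((0 8 9 11 1 2)(3 6))^2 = (0 9 1)(2 8 11)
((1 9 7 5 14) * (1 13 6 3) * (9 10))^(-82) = (1 3 6 13 14 5 7 9 10)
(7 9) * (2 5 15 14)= (2 5 15 14)(7 9)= [0, 1, 5, 3, 4, 15, 6, 9, 8, 7, 10, 11, 12, 13, 2, 14]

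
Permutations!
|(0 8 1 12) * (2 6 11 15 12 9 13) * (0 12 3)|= 10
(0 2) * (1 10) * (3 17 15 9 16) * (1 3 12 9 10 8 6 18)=(0 2)(1 8 6 18)(3 17 15 10)(9 16 12)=[2, 8, 0, 17, 4, 5, 18, 7, 6, 16, 3, 11, 9, 13, 14, 10, 12, 15, 1]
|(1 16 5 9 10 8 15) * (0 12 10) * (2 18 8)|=11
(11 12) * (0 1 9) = (0 1 9)(11 12) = [1, 9, 2, 3, 4, 5, 6, 7, 8, 0, 10, 12, 11]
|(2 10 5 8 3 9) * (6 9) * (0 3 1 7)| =10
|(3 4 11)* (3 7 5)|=5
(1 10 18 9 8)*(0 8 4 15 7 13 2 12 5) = (0 8 1 10 18 9 4 15 7 13 2 12 5) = [8, 10, 12, 3, 15, 0, 6, 13, 1, 4, 18, 11, 5, 2, 14, 7, 16, 17, 9]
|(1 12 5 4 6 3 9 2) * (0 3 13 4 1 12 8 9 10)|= 6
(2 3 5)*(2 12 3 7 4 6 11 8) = (2 7 4 6 11 8)(3 5 12) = [0, 1, 7, 5, 6, 12, 11, 4, 2, 9, 10, 8, 3]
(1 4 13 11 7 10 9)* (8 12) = (1 4 13 11 7 10 9)(8 12) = [0, 4, 2, 3, 13, 5, 6, 10, 12, 1, 9, 7, 8, 11]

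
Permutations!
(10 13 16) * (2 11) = (2 11)(10 13 16) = [0, 1, 11, 3, 4, 5, 6, 7, 8, 9, 13, 2, 12, 16, 14, 15, 10]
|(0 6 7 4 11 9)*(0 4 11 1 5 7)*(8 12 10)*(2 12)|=|(0 6)(1 5 7 11 9 4)(2 12 10 8)|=12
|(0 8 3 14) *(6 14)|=|(0 8 3 6 14)|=5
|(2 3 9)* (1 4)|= |(1 4)(2 3 9)|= 6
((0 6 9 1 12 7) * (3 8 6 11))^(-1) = ((0 11 3 8 6 9 1 12 7))^(-1) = (0 7 12 1 9 6 8 3 11)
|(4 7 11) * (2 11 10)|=|(2 11 4 7 10)|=5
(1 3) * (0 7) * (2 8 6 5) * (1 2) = [7, 3, 8, 2, 4, 1, 5, 0, 6] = (0 7)(1 3 2 8 6 5)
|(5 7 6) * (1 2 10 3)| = |(1 2 10 3)(5 7 6)| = 12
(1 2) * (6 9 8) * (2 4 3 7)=(1 4 3 7 2)(6 9 8)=[0, 4, 1, 7, 3, 5, 9, 2, 6, 8]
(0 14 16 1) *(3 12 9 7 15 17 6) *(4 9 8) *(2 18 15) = (0 14 16 1)(2 18 15 17 6 3 12 8 4 9 7) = [14, 0, 18, 12, 9, 5, 3, 2, 4, 7, 10, 11, 8, 13, 16, 17, 1, 6, 15]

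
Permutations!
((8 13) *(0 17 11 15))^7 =(0 15 11 17)(8 13)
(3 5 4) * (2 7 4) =(2 7 4 3 5) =[0, 1, 7, 5, 3, 2, 6, 4]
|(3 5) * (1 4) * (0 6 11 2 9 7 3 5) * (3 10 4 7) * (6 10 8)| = 11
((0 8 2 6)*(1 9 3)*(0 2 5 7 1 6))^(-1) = (0 2 6 3 9 1 7 5 8) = ((0 8 5 7 1 9 3 6 2))^(-1)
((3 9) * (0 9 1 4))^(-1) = (0 4 1 3 9)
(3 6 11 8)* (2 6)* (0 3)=(0 3 2 6 11 8)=[3, 1, 6, 2, 4, 5, 11, 7, 0, 9, 10, 8]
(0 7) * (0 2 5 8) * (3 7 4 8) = [4, 1, 5, 7, 8, 3, 6, 2, 0] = (0 4 8)(2 5 3 7)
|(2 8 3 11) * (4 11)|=|(2 8 3 4 11)|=5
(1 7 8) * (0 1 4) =(0 1 7 8 4) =[1, 7, 2, 3, 0, 5, 6, 8, 4]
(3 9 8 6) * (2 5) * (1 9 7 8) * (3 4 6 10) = (1 9)(2 5)(3 7 8 10)(4 6) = [0, 9, 5, 7, 6, 2, 4, 8, 10, 1, 3]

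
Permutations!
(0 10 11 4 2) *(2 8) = (0 10 11 4 8 2) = [10, 1, 0, 3, 8, 5, 6, 7, 2, 9, 11, 4]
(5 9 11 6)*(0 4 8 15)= (0 4 8 15)(5 9 11 6)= [4, 1, 2, 3, 8, 9, 5, 7, 15, 11, 10, 6, 12, 13, 14, 0]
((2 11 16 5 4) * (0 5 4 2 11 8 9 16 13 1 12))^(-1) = ((0 5 2 8 9 16 4 11 13 1 12))^(-1) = (0 12 1 13 11 4 16 9 8 2 5)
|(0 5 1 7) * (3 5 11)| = 6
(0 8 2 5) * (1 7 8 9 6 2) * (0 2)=[9, 7, 5, 3, 4, 2, 0, 8, 1, 6]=(0 9 6)(1 7 8)(2 5)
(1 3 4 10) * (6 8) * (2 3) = (1 2 3 4 10)(6 8) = [0, 2, 3, 4, 10, 5, 8, 7, 6, 9, 1]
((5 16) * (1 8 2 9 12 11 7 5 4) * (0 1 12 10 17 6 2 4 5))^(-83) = (0 1 8 4 12 11 7)(2 10 6 9 17)(5 16)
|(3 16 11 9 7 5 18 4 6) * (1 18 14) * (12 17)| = |(1 18 4 6 3 16 11 9 7 5 14)(12 17)| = 22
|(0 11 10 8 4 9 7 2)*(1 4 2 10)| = |(0 11 1 4 9 7 10 8 2)| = 9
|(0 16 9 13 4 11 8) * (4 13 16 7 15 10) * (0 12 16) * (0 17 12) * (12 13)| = 35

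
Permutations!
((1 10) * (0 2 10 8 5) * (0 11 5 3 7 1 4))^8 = (11)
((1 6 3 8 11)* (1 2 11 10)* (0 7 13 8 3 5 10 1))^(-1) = (0 10 5 6 1 8 13 7)(2 11)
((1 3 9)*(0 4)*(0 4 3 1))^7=(0 3 9)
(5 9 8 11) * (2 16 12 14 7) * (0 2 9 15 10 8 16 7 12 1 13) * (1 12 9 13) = (0 2 7 13)(5 15 10 8 11)(9 16 12 14) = [2, 1, 7, 3, 4, 15, 6, 13, 11, 16, 8, 5, 14, 0, 9, 10, 12]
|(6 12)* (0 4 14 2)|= 4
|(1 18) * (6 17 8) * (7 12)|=6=|(1 18)(6 17 8)(7 12)|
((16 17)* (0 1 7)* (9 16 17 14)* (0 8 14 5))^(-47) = (17)(0 1 7 8 14 9 16 5)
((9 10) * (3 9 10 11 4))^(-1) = (3 4 11 9)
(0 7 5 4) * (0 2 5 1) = (0 7 1)(2 5 4) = [7, 0, 5, 3, 2, 4, 6, 1]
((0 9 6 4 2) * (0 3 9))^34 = (2 4 6 9 3)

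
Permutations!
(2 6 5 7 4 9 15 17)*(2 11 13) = (2 6 5 7 4 9 15 17 11 13) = [0, 1, 6, 3, 9, 7, 5, 4, 8, 15, 10, 13, 12, 2, 14, 17, 16, 11]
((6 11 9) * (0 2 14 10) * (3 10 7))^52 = ((0 2 14 7 3 10)(6 11 9))^52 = (0 3 14)(2 10 7)(6 11 9)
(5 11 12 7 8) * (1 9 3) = (1 9 3)(5 11 12 7 8) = [0, 9, 2, 1, 4, 11, 6, 8, 5, 3, 10, 12, 7]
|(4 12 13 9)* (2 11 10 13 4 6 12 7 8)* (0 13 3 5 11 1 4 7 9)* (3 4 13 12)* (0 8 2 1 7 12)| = 42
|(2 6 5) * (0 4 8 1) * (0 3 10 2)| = |(0 4 8 1 3 10 2 6 5)| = 9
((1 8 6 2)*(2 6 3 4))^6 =((1 8 3 4 2))^6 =(1 8 3 4 2)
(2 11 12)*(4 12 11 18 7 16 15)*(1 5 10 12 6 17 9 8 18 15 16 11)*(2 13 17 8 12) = [0, 5, 15, 3, 6, 10, 8, 11, 18, 12, 2, 1, 13, 17, 14, 4, 16, 9, 7] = (1 5 10 2 15 4 6 8 18 7 11)(9 12 13 17)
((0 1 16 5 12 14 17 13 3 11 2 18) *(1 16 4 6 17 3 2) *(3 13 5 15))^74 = (0 18 2 13 14 12 5 17 6 4 1 11 3 15 16)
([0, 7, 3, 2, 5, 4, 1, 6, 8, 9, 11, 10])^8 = (11)(1 6 7)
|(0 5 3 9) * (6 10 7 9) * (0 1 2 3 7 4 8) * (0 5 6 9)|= |(0 6 10 4 8 5 7)(1 2 3 9)|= 28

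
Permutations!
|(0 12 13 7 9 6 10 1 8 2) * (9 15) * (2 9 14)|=35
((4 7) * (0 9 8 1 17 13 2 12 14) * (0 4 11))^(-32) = (0 17 14)(1 12 11)(2 7 8)(4 9 13)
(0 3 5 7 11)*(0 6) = [3, 1, 2, 5, 4, 7, 0, 11, 8, 9, 10, 6] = (0 3 5 7 11 6)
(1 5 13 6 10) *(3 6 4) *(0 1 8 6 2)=(0 1 5 13 4 3 2)(6 10 8)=[1, 5, 0, 2, 3, 13, 10, 7, 6, 9, 8, 11, 12, 4]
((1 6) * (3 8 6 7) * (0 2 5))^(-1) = (0 5 2)(1 6 8 3 7) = ((0 2 5)(1 7 3 8 6))^(-1)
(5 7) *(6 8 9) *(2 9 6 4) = (2 9 4)(5 7)(6 8) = [0, 1, 9, 3, 2, 7, 8, 5, 6, 4]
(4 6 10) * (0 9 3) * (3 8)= [9, 1, 2, 0, 6, 5, 10, 7, 3, 8, 4]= (0 9 8 3)(4 6 10)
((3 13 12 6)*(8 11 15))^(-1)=(3 6 12 13)(8 15 11)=((3 13 12 6)(8 11 15))^(-1)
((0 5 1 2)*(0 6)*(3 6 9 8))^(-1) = (0 6 3 8 9 2 1 5)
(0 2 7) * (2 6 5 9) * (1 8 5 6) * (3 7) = (0 1 8 5 9 2 3 7) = [1, 8, 3, 7, 4, 9, 6, 0, 5, 2]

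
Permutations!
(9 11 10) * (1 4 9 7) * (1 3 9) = [0, 4, 2, 9, 1, 5, 6, 3, 8, 11, 7, 10] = (1 4)(3 9 11 10 7)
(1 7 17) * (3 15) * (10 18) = (1 7 17)(3 15)(10 18) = [0, 7, 2, 15, 4, 5, 6, 17, 8, 9, 18, 11, 12, 13, 14, 3, 16, 1, 10]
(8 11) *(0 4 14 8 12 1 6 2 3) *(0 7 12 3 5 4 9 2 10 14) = (0 9 2 5 4)(1 6 10 14 8 11 3 7 12) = [9, 6, 5, 7, 0, 4, 10, 12, 11, 2, 14, 3, 1, 13, 8]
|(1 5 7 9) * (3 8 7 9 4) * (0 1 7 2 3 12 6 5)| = |(0 1)(2 3 8)(4 12 6 5 9 7)| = 6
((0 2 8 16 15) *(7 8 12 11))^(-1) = ((0 2 12 11 7 8 16 15))^(-1) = (0 15 16 8 7 11 12 2)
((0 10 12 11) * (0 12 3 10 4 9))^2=(12)(0 9 4)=((0 4 9)(3 10)(11 12))^2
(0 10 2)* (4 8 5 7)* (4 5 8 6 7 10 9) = (0 9 4 6 7 5 10 2) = [9, 1, 0, 3, 6, 10, 7, 5, 8, 4, 2]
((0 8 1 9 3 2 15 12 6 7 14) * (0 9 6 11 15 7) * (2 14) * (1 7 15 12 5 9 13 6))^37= ((0 8 7 2 15 5 9 3 14 13 6)(11 12))^37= (0 15 14 8 5 13 7 9 6 2 3)(11 12)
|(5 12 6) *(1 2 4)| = 3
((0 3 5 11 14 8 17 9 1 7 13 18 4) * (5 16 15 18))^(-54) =((0 3 16 15 18 4)(1 7 13 5 11 14 8 17 9))^(-54) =(18)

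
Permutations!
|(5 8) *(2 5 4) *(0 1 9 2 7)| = 8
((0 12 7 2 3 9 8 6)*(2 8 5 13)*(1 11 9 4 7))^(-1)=((0 12 1 11 9 5 13 2 3 4 7 8 6))^(-1)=(0 6 8 7 4 3 2 13 5 9 11 1 12)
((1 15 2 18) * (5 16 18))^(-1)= ((1 15 2 5 16 18))^(-1)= (1 18 16 5 2 15)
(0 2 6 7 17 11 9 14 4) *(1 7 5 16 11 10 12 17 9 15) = (0 2 6 5 16 11 15 1 7 9 14 4)(10 12 17) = [2, 7, 6, 3, 0, 16, 5, 9, 8, 14, 12, 15, 17, 13, 4, 1, 11, 10]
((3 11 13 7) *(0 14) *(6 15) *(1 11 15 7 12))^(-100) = ((0 14)(1 11 13 12)(3 15 6 7))^(-100) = (15)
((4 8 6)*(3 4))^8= (8)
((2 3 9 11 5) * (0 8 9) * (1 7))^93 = ((0 8 9 11 5 2 3)(1 7))^93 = (0 9 5 3 8 11 2)(1 7)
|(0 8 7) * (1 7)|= 4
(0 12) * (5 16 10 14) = (0 12)(5 16 10 14) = [12, 1, 2, 3, 4, 16, 6, 7, 8, 9, 14, 11, 0, 13, 5, 15, 10]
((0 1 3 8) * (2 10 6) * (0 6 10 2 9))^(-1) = ((10)(0 1 3 8 6 9))^(-1) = (10)(0 9 6 8 3 1)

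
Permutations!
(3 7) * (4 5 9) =(3 7)(4 5 9) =[0, 1, 2, 7, 5, 9, 6, 3, 8, 4]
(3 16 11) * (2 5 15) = (2 5 15)(3 16 11) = [0, 1, 5, 16, 4, 15, 6, 7, 8, 9, 10, 3, 12, 13, 14, 2, 11]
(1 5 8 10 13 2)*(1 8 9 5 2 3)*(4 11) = (1 2 8 10 13 3)(4 11)(5 9) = [0, 2, 8, 1, 11, 9, 6, 7, 10, 5, 13, 4, 12, 3]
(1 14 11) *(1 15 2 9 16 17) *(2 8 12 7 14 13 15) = (1 13 15 8 12 7 14 11 2 9 16 17) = [0, 13, 9, 3, 4, 5, 6, 14, 12, 16, 10, 2, 7, 15, 11, 8, 17, 1]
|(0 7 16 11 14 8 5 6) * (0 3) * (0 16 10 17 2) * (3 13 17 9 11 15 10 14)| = 18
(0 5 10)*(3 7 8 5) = (0 3 7 8 5 10) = [3, 1, 2, 7, 4, 10, 6, 8, 5, 9, 0]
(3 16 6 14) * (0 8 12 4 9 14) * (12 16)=(0 8 16 6)(3 12 4 9 14)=[8, 1, 2, 12, 9, 5, 0, 7, 16, 14, 10, 11, 4, 13, 3, 15, 6]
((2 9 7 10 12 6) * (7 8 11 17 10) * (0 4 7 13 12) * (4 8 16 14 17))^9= ((0 8 11 4 7 13 12 6 2 9 16 14 17 10))^9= (0 9 7 10 2 4 17 6 11 14 12 8 16 13)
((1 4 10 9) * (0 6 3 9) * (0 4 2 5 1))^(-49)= ((0 6 3 9)(1 2 5)(4 10))^(-49)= (0 9 3 6)(1 5 2)(4 10)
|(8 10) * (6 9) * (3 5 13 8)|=10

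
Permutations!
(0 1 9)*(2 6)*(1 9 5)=(0 9)(1 5)(2 6)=[9, 5, 6, 3, 4, 1, 2, 7, 8, 0]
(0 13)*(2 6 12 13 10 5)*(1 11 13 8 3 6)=(0 10 5 2 1 11 13)(3 6 12 8)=[10, 11, 1, 6, 4, 2, 12, 7, 3, 9, 5, 13, 8, 0]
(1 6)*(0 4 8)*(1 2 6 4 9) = (0 9 1 4 8)(2 6) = [9, 4, 6, 3, 8, 5, 2, 7, 0, 1]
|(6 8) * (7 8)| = 3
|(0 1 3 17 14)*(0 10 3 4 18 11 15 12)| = 28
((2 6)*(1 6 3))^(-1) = ((1 6 2 3))^(-1) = (1 3 2 6)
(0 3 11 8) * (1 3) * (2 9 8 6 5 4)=[1, 3, 9, 11, 2, 4, 5, 7, 0, 8, 10, 6]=(0 1 3 11 6 5 4 2 9 8)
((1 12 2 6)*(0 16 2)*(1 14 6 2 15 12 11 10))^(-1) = ((0 16 15 12)(1 11 10)(6 14))^(-1) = (0 12 15 16)(1 10 11)(6 14)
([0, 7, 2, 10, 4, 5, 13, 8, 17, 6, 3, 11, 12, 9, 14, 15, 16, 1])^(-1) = [0, 17, 2, 10, 4, 5, 9, 1, 7, 13, 3, 11, 12, 6, 14, 15, 16, 8]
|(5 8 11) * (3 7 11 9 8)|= 4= |(3 7 11 5)(8 9)|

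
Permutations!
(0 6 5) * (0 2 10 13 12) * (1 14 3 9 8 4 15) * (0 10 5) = (0 6)(1 14 3 9 8 4 15)(2 5)(10 13 12) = [6, 14, 5, 9, 15, 2, 0, 7, 4, 8, 13, 11, 10, 12, 3, 1]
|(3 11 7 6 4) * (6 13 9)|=|(3 11 7 13 9 6 4)|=7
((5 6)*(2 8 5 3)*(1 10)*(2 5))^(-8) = ((1 10)(2 8)(3 5 6))^(-8) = (10)(3 5 6)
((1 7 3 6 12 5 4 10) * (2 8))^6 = ((1 7 3 6 12 5 4 10)(2 8))^6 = (1 4 12 3)(5 6 7 10)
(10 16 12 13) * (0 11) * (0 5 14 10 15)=(0 11 5 14 10 16 12 13 15)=[11, 1, 2, 3, 4, 14, 6, 7, 8, 9, 16, 5, 13, 15, 10, 0, 12]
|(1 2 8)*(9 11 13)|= 3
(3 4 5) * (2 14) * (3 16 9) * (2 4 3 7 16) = (2 14 4 5)(7 16 9) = [0, 1, 14, 3, 5, 2, 6, 16, 8, 7, 10, 11, 12, 13, 4, 15, 9]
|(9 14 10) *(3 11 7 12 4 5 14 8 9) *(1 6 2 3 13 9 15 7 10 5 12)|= |(1 6 2 3 11 10 13 9 8 15 7)(4 12)(5 14)|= 22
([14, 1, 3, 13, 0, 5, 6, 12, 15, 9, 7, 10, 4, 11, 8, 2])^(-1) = (0 4 12 7 10 11 13 3 2 15 8 14)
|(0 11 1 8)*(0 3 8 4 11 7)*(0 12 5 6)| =30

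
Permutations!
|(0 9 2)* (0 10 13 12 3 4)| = 8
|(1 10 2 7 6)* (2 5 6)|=|(1 10 5 6)(2 7)|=4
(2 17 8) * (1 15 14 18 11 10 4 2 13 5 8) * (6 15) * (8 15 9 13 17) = (1 6 9 13 5 15 14 18 11 10 4 2 8 17) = [0, 6, 8, 3, 2, 15, 9, 7, 17, 13, 4, 10, 12, 5, 18, 14, 16, 1, 11]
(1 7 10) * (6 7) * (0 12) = [12, 6, 2, 3, 4, 5, 7, 10, 8, 9, 1, 11, 0] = (0 12)(1 6 7 10)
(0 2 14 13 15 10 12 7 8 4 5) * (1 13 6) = [2, 13, 14, 3, 5, 0, 1, 8, 4, 9, 12, 11, 7, 15, 6, 10] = (0 2 14 6 1 13 15 10 12 7 8 4 5)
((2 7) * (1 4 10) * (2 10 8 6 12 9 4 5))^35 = (12) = ((1 5 2 7 10)(4 8 6 12 9))^35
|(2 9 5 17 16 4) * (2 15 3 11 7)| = |(2 9 5 17 16 4 15 3 11 7)| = 10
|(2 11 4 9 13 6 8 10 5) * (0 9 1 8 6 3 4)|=11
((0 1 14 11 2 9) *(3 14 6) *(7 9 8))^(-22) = (0 7 2 14 6)(1 9 8 11 3)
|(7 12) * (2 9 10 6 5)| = |(2 9 10 6 5)(7 12)| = 10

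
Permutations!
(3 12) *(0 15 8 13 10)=(0 15 8 13 10)(3 12)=[15, 1, 2, 12, 4, 5, 6, 7, 13, 9, 0, 11, 3, 10, 14, 8]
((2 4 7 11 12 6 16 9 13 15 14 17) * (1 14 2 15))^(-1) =((1 14 17 15 2 4 7 11 12 6 16 9 13))^(-1) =(1 13 9 16 6 12 11 7 4 2 15 17 14)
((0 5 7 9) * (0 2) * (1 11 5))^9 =((0 1 11 5 7 9 2))^9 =(0 11 7 2 1 5 9)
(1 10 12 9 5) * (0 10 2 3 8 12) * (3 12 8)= (0 10)(1 2 12 9 5)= [10, 2, 12, 3, 4, 1, 6, 7, 8, 5, 0, 11, 9]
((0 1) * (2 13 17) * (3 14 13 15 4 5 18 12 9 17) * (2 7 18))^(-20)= ((0 1)(2 15 4 5)(3 14 13)(7 18 12 9 17))^(-20)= (18)(3 14 13)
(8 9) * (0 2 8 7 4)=(0 2 8 9 7 4)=[2, 1, 8, 3, 0, 5, 6, 4, 9, 7]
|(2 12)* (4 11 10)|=6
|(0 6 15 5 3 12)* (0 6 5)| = 6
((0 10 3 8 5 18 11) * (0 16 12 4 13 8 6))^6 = (0 3)(4 16 18 8)(5 13 12 11)(6 10)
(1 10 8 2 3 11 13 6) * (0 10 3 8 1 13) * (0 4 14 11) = (0 10 1 3)(2 8)(4 14 11)(6 13) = [10, 3, 8, 0, 14, 5, 13, 7, 2, 9, 1, 4, 12, 6, 11]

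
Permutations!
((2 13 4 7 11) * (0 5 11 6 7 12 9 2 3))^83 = ((0 5 11 3)(2 13 4 12 9)(6 7))^83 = (0 3 11 5)(2 12 13 9 4)(6 7)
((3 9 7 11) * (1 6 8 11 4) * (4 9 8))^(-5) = (1 6 4)(3 8 11)(7 9)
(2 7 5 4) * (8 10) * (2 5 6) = (2 7 6)(4 5)(8 10) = [0, 1, 7, 3, 5, 4, 2, 6, 10, 9, 8]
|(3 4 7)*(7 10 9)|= 5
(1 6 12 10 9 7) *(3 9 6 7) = (1 7)(3 9)(6 12 10) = [0, 7, 2, 9, 4, 5, 12, 1, 8, 3, 6, 11, 10]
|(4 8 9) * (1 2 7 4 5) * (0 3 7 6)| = |(0 3 7 4 8 9 5 1 2 6)| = 10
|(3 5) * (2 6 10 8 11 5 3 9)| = |(2 6 10 8 11 5 9)| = 7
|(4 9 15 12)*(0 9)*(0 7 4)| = |(0 9 15 12)(4 7)| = 4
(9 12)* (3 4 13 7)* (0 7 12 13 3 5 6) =(0 7 5 6)(3 4)(9 13 12) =[7, 1, 2, 4, 3, 6, 0, 5, 8, 13, 10, 11, 9, 12]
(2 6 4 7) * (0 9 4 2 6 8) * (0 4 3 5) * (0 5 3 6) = (0 9 6 2 8 4 7) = [9, 1, 8, 3, 7, 5, 2, 0, 4, 6]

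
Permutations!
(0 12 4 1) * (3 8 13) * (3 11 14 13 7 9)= (0 12 4 1)(3 8 7 9)(11 14 13)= [12, 0, 2, 8, 1, 5, 6, 9, 7, 3, 10, 14, 4, 11, 13]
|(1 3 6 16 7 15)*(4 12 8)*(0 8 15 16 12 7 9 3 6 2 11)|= 36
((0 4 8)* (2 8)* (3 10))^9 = (0 4 2 8)(3 10)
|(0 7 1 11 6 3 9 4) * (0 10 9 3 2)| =6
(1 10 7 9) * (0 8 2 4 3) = [8, 10, 4, 0, 3, 5, 6, 9, 2, 1, 7] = (0 8 2 4 3)(1 10 7 9)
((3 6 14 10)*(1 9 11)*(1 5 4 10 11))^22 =(3 6 14 11 5 4 10)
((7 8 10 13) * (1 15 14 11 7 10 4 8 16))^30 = ((1 15 14 11 7 16)(4 8)(10 13))^30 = (16)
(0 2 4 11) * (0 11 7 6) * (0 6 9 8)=(11)(0 2 4 7 9 8)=[2, 1, 4, 3, 7, 5, 6, 9, 0, 8, 10, 11]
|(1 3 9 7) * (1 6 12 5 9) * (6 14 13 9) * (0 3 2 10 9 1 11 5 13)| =13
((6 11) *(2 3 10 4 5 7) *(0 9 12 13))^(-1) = (0 13 12 9)(2 7 5 4 10 3)(6 11)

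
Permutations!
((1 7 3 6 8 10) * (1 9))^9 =(1 3 8 9 7 6 10)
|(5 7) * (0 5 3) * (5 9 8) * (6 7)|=|(0 9 8 5 6 7 3)|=7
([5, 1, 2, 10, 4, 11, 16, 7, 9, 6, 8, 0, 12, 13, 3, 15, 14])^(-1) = (0 11 5)(3 14 16 6 9 8 10)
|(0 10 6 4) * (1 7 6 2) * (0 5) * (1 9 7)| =8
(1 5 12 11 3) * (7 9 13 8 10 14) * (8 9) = (1 5 12 11 3)(7 8 10 14)(9 13) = [0, 5, 2, 1, 4, 12, 6, 8, 10, 13, 14, 3, 11, 9, 7]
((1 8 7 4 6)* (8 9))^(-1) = (1 6 4 7 8 9)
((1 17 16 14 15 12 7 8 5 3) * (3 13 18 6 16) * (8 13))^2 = (1 3 17)(6 14 12 13)(7 18 16 15)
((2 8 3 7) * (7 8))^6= (8)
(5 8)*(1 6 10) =(1 6 10)(5 8) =[0, 6, 2, 3, 4, 8, 10, 7, 5, 9, 1]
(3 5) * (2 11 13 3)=[0, 1, 11, 5, 4, 2, 6, 7, 8, 9, 10, 13, 12, 3]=(2 11 13 3 5)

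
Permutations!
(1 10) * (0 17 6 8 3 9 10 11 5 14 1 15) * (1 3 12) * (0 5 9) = (0 17 6 8 12 1 11 9 10 15 5 14 3) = [17, 11, 2, 0, 4, 14, 8, 7, 12, 10, 15, 9, 1, 13, 3, 5, 16, 6]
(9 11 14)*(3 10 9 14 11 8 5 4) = [0, 1, 2, 10, 3, 4, 6, 7, 5, 8, 9, 11, 12, 13, 14] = (14)(3 10 9 8 5 4)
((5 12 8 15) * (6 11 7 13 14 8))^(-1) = ((5 12 6 11 7 13 14 8 15))^(-1) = (5 15 8 14 13 7 11 6 12)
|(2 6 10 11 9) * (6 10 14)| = |(2 10 11 9)(6 14)| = 4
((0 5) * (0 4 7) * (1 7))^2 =(0 4 7 5 1)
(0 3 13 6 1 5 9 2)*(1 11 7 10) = (0 3 13 6 11 7 10 1 5 9 2) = [3, 5, 0, 13, 4, 9, 11, 10, 8, 2, 1, 7, 12, 6]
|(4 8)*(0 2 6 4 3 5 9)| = 8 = |(0 2 6 4 8 3 5 9)|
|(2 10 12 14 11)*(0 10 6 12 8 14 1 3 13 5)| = |(0 10 8 14 11 2 6 12 1 3 13 5)| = 12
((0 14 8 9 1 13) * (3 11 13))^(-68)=(0 1)(3 14)(8 11)(9 13)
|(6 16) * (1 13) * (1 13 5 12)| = |(1 5 12)(6 16)| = 6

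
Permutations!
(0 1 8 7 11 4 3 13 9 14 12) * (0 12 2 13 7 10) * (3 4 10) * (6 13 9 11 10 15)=(0 1 8 3 7 10)(2 9 14)(6 13 11 15)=[1, 8, 9, 7, 4, 5, 13, 10, 3, 14, 0, 15, 12, 11, 2, 6]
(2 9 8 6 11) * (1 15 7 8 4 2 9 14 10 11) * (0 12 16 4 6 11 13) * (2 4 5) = (0 12 16 5 2 14 10 13)(1 15 7 8 11 9 6) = [12, 15, 14, 3, 4, 2, 1, 8, 11, 6, 13, 9, 16, 0, 10, 7, 5]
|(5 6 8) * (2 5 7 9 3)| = 7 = |(2 5 6 8 7 9 3)|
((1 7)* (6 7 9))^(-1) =(1 7 6 9)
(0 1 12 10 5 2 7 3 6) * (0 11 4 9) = (0 1 12 10 5 2 7 3 6 11 4 9) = [1, 12, 7, 6, 9, 2, 11, 3, 8, 0, 5, 4, 10]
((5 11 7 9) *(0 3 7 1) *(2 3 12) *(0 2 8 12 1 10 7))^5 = ((0 1 2 3)(5 11 10 7 9)(8 12))^5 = (0 1 2 3)(8 12)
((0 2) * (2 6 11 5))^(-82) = (0 5 6 2 11)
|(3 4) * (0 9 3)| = |(0 9 3 4)| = 4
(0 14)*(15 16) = (0 14)(15 16) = [14, 1, 2, 3, 4, 5, 6, 7, 8, 9, 10, 11, 12, 13, 0, 16, 15]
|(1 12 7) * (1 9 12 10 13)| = 3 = |(1 10 13)(7 9 12)|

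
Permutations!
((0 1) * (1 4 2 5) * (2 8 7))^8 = (0 4 8 7 2 5 1)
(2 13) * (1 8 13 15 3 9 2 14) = (1 8 13 14)(2 15 3 9) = [0, 8, 15, 9, 4, 5, 6, 7, 13, 2, 10, 11, 12, 14, 1, 3]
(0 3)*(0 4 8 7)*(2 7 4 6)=(0 3 6 2 7)(4 8)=[3, 1, 7, 6, 8, 5, 2, 0, 4]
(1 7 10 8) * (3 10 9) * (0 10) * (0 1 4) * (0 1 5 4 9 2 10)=(1 7 2 10 8 9 3 5 4)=[0, 7, 10, 5, 1, 4, 6, 2, 9, 3, 8]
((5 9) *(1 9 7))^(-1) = ((1 9 5 7))^(-1) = (1 7 5 9)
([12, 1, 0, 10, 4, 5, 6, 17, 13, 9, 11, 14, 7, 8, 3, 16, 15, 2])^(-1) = [2, 1, 17, 14, 4, 5, 6, 12, 13, 9, 3, 10, 0, 8, 11, 16, 15, 7]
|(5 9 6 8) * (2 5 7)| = |(2 5 9 6 8 7)| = 6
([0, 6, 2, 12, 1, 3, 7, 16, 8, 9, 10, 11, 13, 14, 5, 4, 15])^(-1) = [0, 4, 2, 5, 15, 14, 1, 6, 8, 9, 10, 11, 3, 12, 13, 16, 7]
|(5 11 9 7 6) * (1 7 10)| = 7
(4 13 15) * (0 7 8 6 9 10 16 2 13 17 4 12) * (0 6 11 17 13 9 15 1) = (0 7 8 11 17 4 13 1)(2 9 10 16)(6 15 12) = [7, 0, 9, 3, 13, 5, 15, 8, 11, 10, 16, 17, 6, 1, 14, 12, 2, 4]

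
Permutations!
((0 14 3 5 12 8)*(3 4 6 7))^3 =(0 6 5)(3 8 4)(7 12 14)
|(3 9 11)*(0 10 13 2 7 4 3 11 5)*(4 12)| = |(0 10 13 2 7 12 4 3 9 5)| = 10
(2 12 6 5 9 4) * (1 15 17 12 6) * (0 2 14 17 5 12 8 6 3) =(0 2 3)(1 15 5 9 4 14 17 8 6 12) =[2, 15, 3, 0, 14, 9, 12, 7, 6, 4, 10, 11, 1, 13, 17, 5, 16, 8]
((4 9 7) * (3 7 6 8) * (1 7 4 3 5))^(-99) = (1 6 3 5 9 7 8 4)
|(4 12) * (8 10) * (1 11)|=2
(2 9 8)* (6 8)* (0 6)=(0 6 8 2 9)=[6, 1, 9, 3, 4, 5, 8, 7, 2, 0]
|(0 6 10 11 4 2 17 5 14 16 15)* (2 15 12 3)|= |(0 6 10 11 4 15)(2 17 5 14 16 12 3)|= 42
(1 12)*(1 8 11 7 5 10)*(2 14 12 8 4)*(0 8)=[8, 0, 14, 3, 2, 10, 6, 5, 11, 9, 1, 7, 4, 13, 12]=(0 8 11 7 5 10 1)(2 14 12 4)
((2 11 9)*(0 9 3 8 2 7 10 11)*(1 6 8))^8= (0 8 1 11 7)(2 6 3 10 9)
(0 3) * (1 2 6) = (0 3)(1 2 6) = [3, 2, 6, 0, 4, 5, 1]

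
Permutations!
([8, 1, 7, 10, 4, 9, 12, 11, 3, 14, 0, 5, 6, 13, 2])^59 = (0 10 3 8)(2 14 9 5 11 7)(6 12)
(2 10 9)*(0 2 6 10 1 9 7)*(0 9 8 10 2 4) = (0 4)(1 8 10 7 9 6 2) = [4, 8, 1, 3, 0, 5, 2, 9, 10, 6, 7]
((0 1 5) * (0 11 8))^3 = ((0 1 5 11 8))^3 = (0 11 1 8 5)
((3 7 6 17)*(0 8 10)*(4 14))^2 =((0 8 10)(3 7 6 17)(4 14))^2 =(0 10 8)(3 6)(7 17)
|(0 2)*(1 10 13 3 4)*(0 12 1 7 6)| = 10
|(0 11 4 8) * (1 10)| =4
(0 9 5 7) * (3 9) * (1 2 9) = [3, 2, 9, 1, 4, 7, 6, 0, 8, 5] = (0 3 1 2 9 5 7)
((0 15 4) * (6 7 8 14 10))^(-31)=(0 4 15)(6 10 14 8 7)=((0 15 4)(6 7 8 14 10))^(-31)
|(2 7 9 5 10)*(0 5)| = 6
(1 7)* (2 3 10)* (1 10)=(1 7 10 2 3)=[0, 7, 3, 1, 4, 5, 6, 10, 8, 9, 2]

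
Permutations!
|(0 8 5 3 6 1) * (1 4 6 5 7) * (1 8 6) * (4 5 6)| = 6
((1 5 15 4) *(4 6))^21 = (1 5 15 6 4)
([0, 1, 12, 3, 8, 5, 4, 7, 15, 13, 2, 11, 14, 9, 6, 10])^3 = [0, 1, 6, 3, 10, 5, 15, 7, 2, 13, 14, 11, 4, 9, 8, 12]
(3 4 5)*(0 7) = (0 7)(3 4 5) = [7, 1, 2, 4, 5, 3, 6, 0]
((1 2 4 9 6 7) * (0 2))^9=(0 4 6 1 2 9 7)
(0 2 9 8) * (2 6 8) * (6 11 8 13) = (0 11 8)(2 9)(6 13) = [11, 1, 9, 3, 4, 5, 13, 7, 0, 2, 10, 8, 12, 6]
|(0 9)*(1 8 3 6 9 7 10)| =|(0 7 10 1 8 3 6 9)| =8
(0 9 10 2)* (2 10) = (10)(0 9 2) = [9, 1, 0, 3, 4, 5, 6, 7, 8, 2, 10]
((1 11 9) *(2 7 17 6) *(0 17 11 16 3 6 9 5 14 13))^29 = ((0 17 9 1 16 3 6 2 7 11 5 14 13))^29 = (0 1 6 11 13 9 3 7 14 17 16 2 5)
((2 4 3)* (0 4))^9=((0 4 3 2))^9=(0 4 3 2)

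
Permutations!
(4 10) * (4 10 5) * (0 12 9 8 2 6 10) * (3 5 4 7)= (0 12 9 8 2 6 10)(3 5 7)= [12, 1, 6, 5, 4, 7, 10, 3, 2, 8, 0, 11, 9]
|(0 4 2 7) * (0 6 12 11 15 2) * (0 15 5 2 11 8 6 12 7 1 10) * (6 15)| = 12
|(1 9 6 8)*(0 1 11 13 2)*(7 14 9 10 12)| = 12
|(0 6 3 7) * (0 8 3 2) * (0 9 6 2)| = 12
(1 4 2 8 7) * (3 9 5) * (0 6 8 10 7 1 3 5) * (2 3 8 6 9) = [9, 4, 10, 2, 3, 5, 6, 8, 1, 0, 7] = (0 9)(1 4 3 2 10 7 8)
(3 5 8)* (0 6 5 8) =(0 6 5)(3 8) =[6, 1, 2, 8, 4, 0, 5, 7, 3]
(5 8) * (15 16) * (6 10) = (5 8)(6 10)(15 16) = [0, 1, 2, 3, 4, 8, 10, 7, 5, 9, 6, 11, 12, 13, 14, 16, 15]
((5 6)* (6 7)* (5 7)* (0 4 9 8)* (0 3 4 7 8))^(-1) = (0 9 4 3 8 6 7)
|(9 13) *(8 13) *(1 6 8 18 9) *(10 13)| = |(1 6 8 10 13)(9 18)| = 10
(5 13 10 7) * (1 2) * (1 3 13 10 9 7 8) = (1 2 3 13 9 7 5 10 8) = [0, 2, 3, 13, 4, 10, 6, 5, 1, 7, 8, 11, 12, 9]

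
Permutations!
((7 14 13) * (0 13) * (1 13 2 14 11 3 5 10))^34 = ((0 2 14)(1 13 7 11 3 5 10))^34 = (0 2 14)(1 10 5 3 11 7 13)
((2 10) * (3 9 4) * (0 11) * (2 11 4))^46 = (0 2 4 10 3 11 9)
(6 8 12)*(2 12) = (2 12 6 8) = [0, 1, 12, 3, 4, 5, 8, 7, 2, 9, 10, 11, 6]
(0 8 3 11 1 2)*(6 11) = (0 8 3 6 11 1 2) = [8, 2, 0, 6, 4, 5, 11, 7, 3, 9, 10, 1]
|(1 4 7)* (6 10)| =|(1 4 7)(6 10)| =6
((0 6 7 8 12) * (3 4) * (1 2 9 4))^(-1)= (0 12 8 7 6)(1 3 4 9 2)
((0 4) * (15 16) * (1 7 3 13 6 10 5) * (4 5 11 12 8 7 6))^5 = (0 11 13 6 7 5 12 4 10 3 1 8)(15 16)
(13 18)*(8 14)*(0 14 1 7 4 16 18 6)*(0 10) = [14, 7, 2, 3, 16, 5, 10, 4, 1, 9, 0, 11, 12, 6, 8, 15, 18, 17, 13] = (0 14 8 1 7 4 16 18 13 6 10)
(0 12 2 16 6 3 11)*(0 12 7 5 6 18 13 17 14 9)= (0 7 5 6 3 11 12 2 16 18 13 17 14 9)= [7, 1, 16, 11, 4, 6, 3, 5, 8, 0, 10, 12, 2, 17, 9, 15, 18, 14, 13]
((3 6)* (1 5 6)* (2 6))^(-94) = ((1 5 2 6 3))^(-94) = (1 5 2 6 3)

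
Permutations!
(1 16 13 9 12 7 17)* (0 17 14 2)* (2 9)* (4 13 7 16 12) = (0 17 1 12 16 7 14 9 4 13 2) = [17, 12, 0, 3, 13, 5, 6, 14, 8, 4, 10, 11, 16, 2, 9, 15, 7, 1]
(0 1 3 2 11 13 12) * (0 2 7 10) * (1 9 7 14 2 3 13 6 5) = (0 9 7 10)(1 13 12 3 14 2 11 6 5) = [9, 13, 11, 14, 4, 1, 5, 10, 8, 7, 0, 6, 3, 12, 2]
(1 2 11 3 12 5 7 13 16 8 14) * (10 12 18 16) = (1 2 11 3 18 16 8 14)(5 7 13 10 12) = [0, 2, 11, 18, 4, 7, 6, 13, 14, 9, 12, 3, 5, 10, 1, 15, 8, 17, 16]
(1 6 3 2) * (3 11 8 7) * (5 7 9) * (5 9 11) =(1 6 5 7 3 2)(8 11) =[0, 6, 1, 2, 4, 7, 5, 3, 11, 9, 10, 8]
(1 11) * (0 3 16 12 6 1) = (0 3 16 12 6 1 11) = [3, 11, 2, 16, 4, 5, 1, 7, 8, 9, 10, 0, 6, 13, 14, 15, 12]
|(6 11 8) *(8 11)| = 2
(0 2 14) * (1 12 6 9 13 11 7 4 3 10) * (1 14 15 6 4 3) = (0 2 15 6 9 13 11 7 3 10 14)(1 12 4) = [2, 12, 15, 10, 1, 5, 9, 3, 8, 13, 14, 7, 4, 11, 0, 6]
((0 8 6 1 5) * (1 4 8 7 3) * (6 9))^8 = ((0 7 3 1 5)(4 8 9 6))^8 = (9)(0 1 7 5 3)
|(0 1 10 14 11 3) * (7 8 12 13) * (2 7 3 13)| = |(0 1 10 14 11 13 3)(2 7 8 12)| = 28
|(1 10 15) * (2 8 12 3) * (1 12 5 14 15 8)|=|(1 10 8 5 14 15 12 3 2)|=9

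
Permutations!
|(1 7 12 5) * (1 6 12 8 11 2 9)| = |(1 7 8 11 2 9)(5 6 12)| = 6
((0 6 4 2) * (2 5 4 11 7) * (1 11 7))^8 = (11) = ((0 6 7 2)(1 11)(4 5))^8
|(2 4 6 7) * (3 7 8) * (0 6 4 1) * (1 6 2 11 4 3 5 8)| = 4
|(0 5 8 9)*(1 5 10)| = 6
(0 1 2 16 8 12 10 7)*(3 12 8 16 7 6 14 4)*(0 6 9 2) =(16)(0 1)(2 7 6 14 4 3 12 10 9) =[1, 0, 7, 12, 3, 5, 14, 6, 8, 2, 9, 11, 10, 13, 4, 15, 16]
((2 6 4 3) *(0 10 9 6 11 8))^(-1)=(0 8 11 2 3 4 6 9 10)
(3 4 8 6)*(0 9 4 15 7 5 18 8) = (0 9 4)(3 15 7 5 18 8 6) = [9, 1, 2, 15, 0, 18, 3, 5, 6, 4, 10, 11, 12, 13, 14, 7, 16, 17, 8]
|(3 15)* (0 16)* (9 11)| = |(0 16)(3 15)(9 11)| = 2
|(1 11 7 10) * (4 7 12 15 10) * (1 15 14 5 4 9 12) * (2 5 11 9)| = |(1 9 12 14 11)(2 5 4 7)(10 15)| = 20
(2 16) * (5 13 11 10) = (2 16)(5 13 11 10) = [0, 1, 16, 3, 4, 13, 6, 7, 8, 9, 5, 10, 12, 11, 14, 15, 2]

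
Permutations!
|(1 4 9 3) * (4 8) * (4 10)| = 6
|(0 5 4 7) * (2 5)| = 5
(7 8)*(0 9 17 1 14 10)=(0 9 17 1 14 10)(7 8)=[9, 14, 2, 3, 4, 5, 6, 8, 7, 17, 0, 11, 12, 13, 10, 15, 16, 1]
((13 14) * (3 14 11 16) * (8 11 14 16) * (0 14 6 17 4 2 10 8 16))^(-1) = ((0 14 13 6 17 4 2 10 8 11 16 3))^(-1) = (0 3 16 11 8 10 2 4 17 6 13 14)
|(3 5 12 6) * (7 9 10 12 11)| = 8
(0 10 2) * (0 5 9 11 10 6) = (0 6)(2 5 9 11 10) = [6, 1, 5, 3, 4, 9, 0, 7, 8, 11, 2, 10]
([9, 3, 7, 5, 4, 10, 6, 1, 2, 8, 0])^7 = [5, 2, 9, 7, 4, 1, 6, 8, 0, 10, 3]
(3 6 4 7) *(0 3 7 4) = (7)(0 3 6) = [3, 1, 2, 6, 4, 5, 0, 7]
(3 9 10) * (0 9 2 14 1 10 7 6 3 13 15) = (0 9 7 6 3 2 14 1 10 13 15) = [9, 10, 14, 2, 4, 5, 3, 6, 8, 7, 13, 11, 12, 15, 1, 0]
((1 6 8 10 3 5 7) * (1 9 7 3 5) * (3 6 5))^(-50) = (1 10 6)(3 8 5)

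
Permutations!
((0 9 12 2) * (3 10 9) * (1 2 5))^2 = (0 10 12 1)(2 3 9 5)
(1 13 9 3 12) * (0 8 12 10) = (0 8 12 1 13 9 3 10) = [8, 13, 2, 10, 4, 5, 6, 7, 12, 3, 0, 11, 1, 9]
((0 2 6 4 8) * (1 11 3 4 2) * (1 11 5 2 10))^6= ((0 11 3 4 8)(1 5 2 6 10))^6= (0 11 3 4 8)(1 5 2 6 10)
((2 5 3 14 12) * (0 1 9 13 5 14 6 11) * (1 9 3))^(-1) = (0 11 6 3 1 5 13 9)(2 12 14) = ((0 9 13 5 1 3 6 11)(2 14 12))^(-1)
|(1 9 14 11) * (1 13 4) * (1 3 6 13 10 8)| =|(1 9 14 11 10 8)(3 6 13 4)| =12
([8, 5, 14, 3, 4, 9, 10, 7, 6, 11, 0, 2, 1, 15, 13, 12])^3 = [10, 11, 15, 3, 4, 2, 8, 7, 0, 14, 6, 13, 9, 1, 12, 5]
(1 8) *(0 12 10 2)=(0 12 10 2)(1 8)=[12, 8, 0, 3, 4, 5, 6, 7, 1, 9, 2, 11, 10]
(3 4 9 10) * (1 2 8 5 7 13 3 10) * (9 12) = (1 2 8 5 7 13 3 4 12 9) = [0, 2, 8, 4, 12, 7, 6, 13, 5, 1, 10, 11, 9, 3]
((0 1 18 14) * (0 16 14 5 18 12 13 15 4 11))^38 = ((0 1 12 13 15 4 11)(5 18)(14 16))^38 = (18)(0 13 11 12 4 1 15)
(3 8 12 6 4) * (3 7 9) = [0, 1, 2, 8, 7, 5, 4, 9, 12, 3, 10, 11, 6] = (3 8 12 6 4 7 9)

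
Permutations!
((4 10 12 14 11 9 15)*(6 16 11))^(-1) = ((4 10 12 14 6 16 11 9 15))^(-1) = (4 15 9 11 16 6 14 12 10)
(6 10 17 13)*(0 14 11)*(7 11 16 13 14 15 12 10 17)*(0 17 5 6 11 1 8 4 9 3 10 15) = [0, 8, 2, 10, 9, 6, 5, 1, 4, 3, 7, 17, 15, 11, 16, 12, 13, 14] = (1 8 4 9 3 10 7)(5 6)(11 17 14 16 13)(12 15)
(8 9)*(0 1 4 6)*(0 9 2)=(0 1 4 6 9 8 2)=[1, 4, 0, 3, 6, 5, 9, 7, 2, 8]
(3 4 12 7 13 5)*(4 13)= (3 13 5)(4 12 7)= [0, 1, 2, 13, 12, 3, 6, 4, 8, 9, 10, 11, 7, 5]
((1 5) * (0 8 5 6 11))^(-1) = ((0 8 5 1 6 11))^(-1) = (0 11 6 1 5 8)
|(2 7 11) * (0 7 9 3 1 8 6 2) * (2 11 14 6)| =|(0 7 14 6 11)(1 8 2 9 3)| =5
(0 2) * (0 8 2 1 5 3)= [1, 5, 8, 0, 4, 3, 6, 7, 2]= (0 1 5 3)(2 8)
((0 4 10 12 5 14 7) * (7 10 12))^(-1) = (0 7 10 14 5 12 4)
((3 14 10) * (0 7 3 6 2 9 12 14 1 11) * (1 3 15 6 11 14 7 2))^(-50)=(0 15 11 7 10 12 14 9 1 2 6)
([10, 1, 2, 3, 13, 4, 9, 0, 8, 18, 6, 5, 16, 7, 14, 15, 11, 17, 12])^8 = (0 5 18)(4 12 10)(6 13 16)(7 11 9)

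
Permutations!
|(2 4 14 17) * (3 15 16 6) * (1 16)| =|(1 16 6 3 15)(2 4 14 17)| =20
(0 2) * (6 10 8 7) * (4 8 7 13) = (0 2)(4 8 13)(6 10 7) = [2, 1, 0, 3, 8, 5, 10, 6, 13, 9, 7, 11, 12, 4]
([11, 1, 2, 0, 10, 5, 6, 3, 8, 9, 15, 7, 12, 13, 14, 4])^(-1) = [3, 1, 2, 7, 15, 5, 6, 11, 8, 9, 4, 0, 12, 13, 14, 10]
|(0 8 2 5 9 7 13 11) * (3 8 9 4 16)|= |(0 9 7 13 11)(2 5 4 16 3 8)|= 30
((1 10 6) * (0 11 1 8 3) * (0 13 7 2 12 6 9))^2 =((0 11 1 10 9)(2 12 6 8 3 13 7))^2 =(0 1 9 11 10)(2 6 3 7 12 8 13)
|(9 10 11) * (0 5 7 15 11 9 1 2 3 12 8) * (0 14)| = 22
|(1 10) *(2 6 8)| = 6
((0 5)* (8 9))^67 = ((0 5)(8 9))^67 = (0 5)(8 9)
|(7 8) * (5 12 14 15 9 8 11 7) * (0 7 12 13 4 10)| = 12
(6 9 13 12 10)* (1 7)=(1 7)(6 9 13 12 10)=[0, 7, 2, 3, 4, 5, 9, 1, 8, 13, 6, 11, 10, 12]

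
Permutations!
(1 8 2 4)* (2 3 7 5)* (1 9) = (1 8 3 7 5 2 4 9) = [0, 8, 4, 7, 9, 2, 6, 5, 3, 1]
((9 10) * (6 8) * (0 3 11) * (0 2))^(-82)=((0 3 11 2)(6 8)(9 10))^(-82)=(0 11)(2 3)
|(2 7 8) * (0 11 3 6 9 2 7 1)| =14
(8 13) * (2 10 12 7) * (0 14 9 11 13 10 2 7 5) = (0 14 9 11 13 8 10 12 5) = [14, 1, 2, 3, 4, 0, 6, 7, 10, 11, 12, 13, 5, 8, 9]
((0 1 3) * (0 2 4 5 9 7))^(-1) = (0 7 9 5 4 2 3 1)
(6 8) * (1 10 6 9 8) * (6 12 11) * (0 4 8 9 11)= (0 4 8 11 6 1 10 12)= [4, 10, 2, 3, 8, 5, 1, 7, 11, 9, 12, 6, 0]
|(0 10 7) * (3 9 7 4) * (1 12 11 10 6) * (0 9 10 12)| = |(0 6 1)(3 10 4)(7 9)(11 12)| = 6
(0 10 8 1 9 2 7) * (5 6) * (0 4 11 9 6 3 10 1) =(0 1 6 5 3 10 8)(2 7 4 11 9) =[1, 6, 7, 10, 11, 3, 5, 4, 0, 2, 8, 9]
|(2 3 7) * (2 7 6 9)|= 4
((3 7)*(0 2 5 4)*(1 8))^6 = (8)(0 5)(2 4)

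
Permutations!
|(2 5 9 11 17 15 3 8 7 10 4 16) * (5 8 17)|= |(2 8 7 10 4 16)(3 17 15)(5 9 11)|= 6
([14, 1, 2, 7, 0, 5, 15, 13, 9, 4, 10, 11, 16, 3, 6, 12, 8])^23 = (0 16 14 8 6 9 15 4 12)(3 13 7)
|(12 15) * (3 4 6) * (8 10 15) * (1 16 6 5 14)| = |(1 16 6 3 4 5 14)(8 10 15 12)| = 28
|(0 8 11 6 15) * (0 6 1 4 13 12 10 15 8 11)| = |(0 11 1 4 13 12 10 15 6 8)| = 10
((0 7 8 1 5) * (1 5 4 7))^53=((0 1 4 7 8 5))^53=(0 5 8 7 4 1)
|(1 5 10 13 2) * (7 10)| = 6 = |(1 5 7 10 13 2)|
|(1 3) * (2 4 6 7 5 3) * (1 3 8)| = 7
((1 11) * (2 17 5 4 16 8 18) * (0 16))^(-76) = (0 2)(4 18)(5 8)(16 17)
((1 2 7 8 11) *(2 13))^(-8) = (1 8 2)(7 13 11)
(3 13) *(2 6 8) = (2 6 8)(3 13) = [0, 1, 6, 13, 4, 5, 8, 7, 2, 9, 10, 11, 12, 3]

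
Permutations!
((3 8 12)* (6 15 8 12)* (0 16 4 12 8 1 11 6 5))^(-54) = (0 4 3 5 16 12 8)(1 6)(11 15)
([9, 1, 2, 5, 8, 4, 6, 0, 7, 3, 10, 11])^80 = (11)(0 5 7 3 8 9 4)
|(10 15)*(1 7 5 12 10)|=|(1 7 5 12 10 15)|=6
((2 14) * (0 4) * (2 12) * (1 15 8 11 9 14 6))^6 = ((0 4)(1 15 8 11 9 14 12 2 6))^6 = (1 12 11)(2 9 15)(6 14 8)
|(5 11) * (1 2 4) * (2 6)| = |(1 6 2 4)(5 11)| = 4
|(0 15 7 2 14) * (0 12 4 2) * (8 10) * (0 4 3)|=|(0 15 7 4 2 14 12 3)(8 10)|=8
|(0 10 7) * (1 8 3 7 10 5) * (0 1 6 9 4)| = 20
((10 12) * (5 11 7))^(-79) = ((5 11 7)(10 12))^(-79) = (5 7 11)(10 12)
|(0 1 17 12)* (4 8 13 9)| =4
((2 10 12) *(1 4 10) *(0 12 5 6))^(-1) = (0 6 5 10 4 1 2 12)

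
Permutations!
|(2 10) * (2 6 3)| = 4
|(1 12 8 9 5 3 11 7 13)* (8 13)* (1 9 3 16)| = 12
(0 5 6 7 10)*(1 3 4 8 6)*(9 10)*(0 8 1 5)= [0, 3, 2, 4, 1, 5, 7, 9, 6, 10, 8]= (1 3 4)(6 7 9 10 8)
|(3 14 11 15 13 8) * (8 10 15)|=12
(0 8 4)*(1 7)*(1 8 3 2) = (0 3 2 1 7 8 4) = [3, 7, 1, 2, 0, 5, 6, 8, 4]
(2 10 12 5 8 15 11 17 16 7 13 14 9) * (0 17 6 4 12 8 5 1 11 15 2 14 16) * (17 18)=(0 18 17)(1 11 6 4 12)(2 10 8)(7 13 16)(9 14)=[18, 11, 10, 3, 12, 5, 4, 13, 2, 14, 8, 6, 1, 16, 9, 15, 7, 0, 17]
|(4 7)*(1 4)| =3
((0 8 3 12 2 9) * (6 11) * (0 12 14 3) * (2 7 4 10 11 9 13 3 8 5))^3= ((0 5 2 13 3 14 8)(4 10 11 6 9 12 7))^3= (0 13 8 2 14 5 3)(4 6 7 11 12 10 9)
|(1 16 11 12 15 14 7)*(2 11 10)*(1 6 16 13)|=18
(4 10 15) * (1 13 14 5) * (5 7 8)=(1 13 14 7 8 5)(4 10 15)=[0, 13, 2, 3, 10, 1, 6, 8, 5, 9, 15, 11, 12, 14, 7, 4]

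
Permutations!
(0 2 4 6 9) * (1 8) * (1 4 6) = (0 2 6 9)(1 8 4) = [2, 8, 6, 3, 1, 5, 9, 7, 4, 0]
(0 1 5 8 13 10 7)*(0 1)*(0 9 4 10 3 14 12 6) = (0 9 4 10 7 1 5 8 13 3 14 12 6) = [9, 5, 2, 14, 10, 8, 0, 1, 13, 4, 7, 11, 6, 3, 12]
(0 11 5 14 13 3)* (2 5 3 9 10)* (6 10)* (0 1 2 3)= [11, 2, 5, 1, 4, 14, 10, 7, 8, 6, 3, 0, 12, 9, 13]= (0 11)(1 2 5 14 13 9 6 10 3)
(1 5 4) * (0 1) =[1, 5, 2, 3, 0, 4] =(0 1 5 4)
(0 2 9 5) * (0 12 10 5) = (0 2 9)(5 12 10) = [2, 1, 9, 3, 4, 12, 6, 7, 8, 0, 5, 11, 10]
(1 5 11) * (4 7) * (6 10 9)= (1 5 11)(4 7)(6 10 9)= [0, 5, 2, 3, 7, 11, 10, 4, 8, 6, 9, 1]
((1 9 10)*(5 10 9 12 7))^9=(1 10 5 7 12)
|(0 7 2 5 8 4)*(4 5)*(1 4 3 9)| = 14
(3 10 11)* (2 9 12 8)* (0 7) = (0 7)(2 9 12 8)(3 10 11) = [7, 1, 9, 10, 4, 5, 6, 0, 2, 12, 11, 3, 8]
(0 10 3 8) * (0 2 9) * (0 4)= [10, 1, 9, 8, 0, 5, 6, 7, 2, 4, 3]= (0 10 3 8 2 9 4)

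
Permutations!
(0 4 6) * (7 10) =(0 4 6)(7 10) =[4, 1, 2, 3, 6, 5, 0, 10, 8, 9, 7]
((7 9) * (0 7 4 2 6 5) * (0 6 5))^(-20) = (0 7 9 4 2 5 6) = ((0 7 9 4 2 5 6))^(-20)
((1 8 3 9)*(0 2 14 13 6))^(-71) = (0 6 13 14 2)(1 8 3 9)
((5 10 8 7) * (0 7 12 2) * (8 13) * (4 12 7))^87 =(0 2 12 4)(5 13 7 10 8) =((0 4 12 2)(5 10 13 8 7))^87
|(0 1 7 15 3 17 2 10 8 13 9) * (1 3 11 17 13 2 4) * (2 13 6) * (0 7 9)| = 7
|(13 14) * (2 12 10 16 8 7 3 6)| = |(2 12 10 16 8 7 3 6)(13 14)| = 8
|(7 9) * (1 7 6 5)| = 5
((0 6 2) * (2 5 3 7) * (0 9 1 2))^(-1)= (0 7 3 5 6)(1 9 2)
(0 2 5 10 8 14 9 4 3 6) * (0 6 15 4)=(0 2 5 10 8 14 9)(3 15 4)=[2, 1, 5, 15, 3, 10, 6, 7, 14, 0, 8, 11, 12, 13, 9, 4]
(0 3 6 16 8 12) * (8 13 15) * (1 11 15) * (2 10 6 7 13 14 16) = (0 3 7 13 1 11 15 8 12)(2 10 6)(14 16) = [3, 11, 10, 7, 4, 5, 2, 13, 12, 9, 6, 15, 0, 1, 16, 8, 14]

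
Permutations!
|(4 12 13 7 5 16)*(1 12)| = 7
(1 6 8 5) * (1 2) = (1 6 8 5 2) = [0, 6, 1, 3, 4, 2, 8, 7, 5]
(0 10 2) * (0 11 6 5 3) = [10, 1, 11, 0, 4, 3, 5, 7, 8, 9, 2, 6] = (0 10 2 11 6 5 3)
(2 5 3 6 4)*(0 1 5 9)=(0 1 5 3 6 4 2 9)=[1, 5, 9, 6, 2, 3, 4, 7, 8, 0]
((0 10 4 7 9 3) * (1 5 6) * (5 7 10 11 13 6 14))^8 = (14)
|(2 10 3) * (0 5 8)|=3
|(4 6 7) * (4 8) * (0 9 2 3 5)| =20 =|(0 9 2 3 5)(4 6 7 8)|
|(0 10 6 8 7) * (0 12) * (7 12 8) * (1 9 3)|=6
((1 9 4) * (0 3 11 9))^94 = (0 4 11)(1 9 3)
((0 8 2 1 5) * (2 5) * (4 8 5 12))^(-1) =((0 5)(1 2)(4 8 12))^(-1) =(0 5)(1 2)(4 12 8)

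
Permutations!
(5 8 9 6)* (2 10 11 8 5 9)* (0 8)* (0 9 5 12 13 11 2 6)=(0 8 6 5 12 13 11 9)(2 10)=[8, 1, 10, 3, 4, 12, 5, 7, 6, 0, 2, 9, 13, 11]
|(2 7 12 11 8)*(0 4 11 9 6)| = 9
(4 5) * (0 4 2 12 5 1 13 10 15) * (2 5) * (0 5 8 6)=(0 4 1 13 10 15 5 8 6)(2 12)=[4, 13, 12, 3, 1, 8, 0, 7, 6, 9, 15, 11, 2, 10, 14, 5]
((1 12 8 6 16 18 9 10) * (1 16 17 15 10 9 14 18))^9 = ((1 12 8 6 17 15 10 16)(14 18))^9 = (1 12 8 6 17 15 10 16)(14 18)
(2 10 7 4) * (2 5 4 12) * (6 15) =[0, 1, 10, 3, 5, 4, 15, 12, 8, 9, 7, 11, 2, 13, 14, 6] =(2 10 7 12)(4 5)(6 15)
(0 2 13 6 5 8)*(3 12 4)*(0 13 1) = (0 2 1)(3 12 4)(5 8 13 6) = [2, 0, 1, 12, 3, 8, 5, 7, 13, 9, 10, 11, 4, 6]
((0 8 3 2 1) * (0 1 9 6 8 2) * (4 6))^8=(0 2 9 4 6 8 3)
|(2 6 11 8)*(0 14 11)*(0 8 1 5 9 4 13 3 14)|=24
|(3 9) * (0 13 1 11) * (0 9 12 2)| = |(0 13 1 11 9 3 12 2)| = 8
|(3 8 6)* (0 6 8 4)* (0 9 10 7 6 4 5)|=8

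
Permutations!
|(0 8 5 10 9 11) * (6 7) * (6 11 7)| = 7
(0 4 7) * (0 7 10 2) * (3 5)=[4, 1, 0, 5, 10, 3, 6, 7, 8, 9, 2]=(0 4 10 2)(3 5)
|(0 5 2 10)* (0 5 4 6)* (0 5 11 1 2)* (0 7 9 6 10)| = 12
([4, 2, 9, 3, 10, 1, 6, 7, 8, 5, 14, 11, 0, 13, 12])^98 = [14, 9, 5, 3, 12, 2, 6, 7, 8, 1, 0, 11, 10, 13, 4]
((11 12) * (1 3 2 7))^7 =(1 7 2 3)(11 12) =((1 3 2 7)(11 12))^7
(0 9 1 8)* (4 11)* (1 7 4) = (0 9 7 4 11 1 8) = [9, 8, 2, 3, 11, 5, 6, 4, 0, 7, 10, 1]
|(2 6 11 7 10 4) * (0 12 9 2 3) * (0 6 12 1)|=6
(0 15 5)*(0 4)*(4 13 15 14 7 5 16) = [14, 1, 2, 3, 0, 13, 6, 5, 8, 9, 10, 11, 12, 15, 7, 16, 4] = (0 14 7 5 13 15 16 4)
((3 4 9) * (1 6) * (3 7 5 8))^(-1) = ((1 6)(3 4 9 7 5 8))^(-1) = (1 6)(3 8 5 7 9 4)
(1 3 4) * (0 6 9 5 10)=(0 6 9 5 10)(1 3 4)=[6, 3, 2, 4, 1, 10, 9, 7, 8, 5, 0]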